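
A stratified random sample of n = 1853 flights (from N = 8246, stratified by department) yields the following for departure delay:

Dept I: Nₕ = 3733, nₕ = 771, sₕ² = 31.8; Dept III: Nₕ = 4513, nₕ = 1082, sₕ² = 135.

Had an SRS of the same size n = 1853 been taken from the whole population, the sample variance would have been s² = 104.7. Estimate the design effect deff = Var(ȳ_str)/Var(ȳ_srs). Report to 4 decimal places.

0.8017

Var(ȳ_str) = Σ Wₕ²(1−fₕ)sₕ²/nₕ with Wₕ = Nₕ/8246:
  Dept I: (3733/8246)²·(1−771/3733)·31.8/771 = 0.0067070126
  Dept III: (4513/8246)²·(1−1082/4513)·135/1082 = 0.028412268
  → Var(ȳ_str) = 0.035119281.
Var(ȳ_srs) = (1 − 1853/8246)·104.7/1853 = 0.043805903.
deff = 0.035119281 / 0.043805903 = 0.8017.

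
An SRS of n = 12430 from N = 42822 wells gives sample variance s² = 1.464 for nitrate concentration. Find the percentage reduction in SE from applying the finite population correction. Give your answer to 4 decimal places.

f = n/N = 12430/42822 = 0.29027136.
SE_no-fpc = √(s²/n) = 0.010852629; SE_fpc = √((1−f)s²/n) = 0.0091428404.
Ratio = √(1−f) = 0.84245394. Reduction = 100·(1 − 0.84245394) = 15.7546%.

15.7546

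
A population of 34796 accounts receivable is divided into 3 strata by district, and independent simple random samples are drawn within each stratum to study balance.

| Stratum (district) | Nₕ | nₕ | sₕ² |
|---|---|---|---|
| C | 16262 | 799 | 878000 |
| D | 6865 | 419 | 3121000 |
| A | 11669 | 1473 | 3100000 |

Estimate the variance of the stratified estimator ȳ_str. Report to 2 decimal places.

707.27

Var(ȳ_str) = Σₕ Wₕ²(1 − fₕ)sₕ²/nₕ with Wₕ = Nₕ/N, N = 34796.
C: Wₕ = 0.46735257; term = 0.46735257²·(1 − 0.04913295)·878000/799 = 228.22163.
D: Wₕ = 0.19729279; term = 0.19729279²·(1 − 0.06103423)·3121000/419 = 272.24001.
A: Wₕ = 0.33535464; term = 0.33535464²·(1 − 0.12623190)·3100000/1473 = 206.8063.
Sum = 707.26794.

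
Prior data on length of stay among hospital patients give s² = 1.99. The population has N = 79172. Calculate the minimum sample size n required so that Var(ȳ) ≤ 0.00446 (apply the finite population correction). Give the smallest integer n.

444

Without fpc, n₀ = s²/D = 1.99/0.00446 = 446.1883.
With fpc, (1 − n/N)·s²/n ≤ D requires n ≥ n₀/(1 + n₀/N) = 446.1883/(1 + 446.1883/79172) = 443.6878.
Rounding up, n = 444.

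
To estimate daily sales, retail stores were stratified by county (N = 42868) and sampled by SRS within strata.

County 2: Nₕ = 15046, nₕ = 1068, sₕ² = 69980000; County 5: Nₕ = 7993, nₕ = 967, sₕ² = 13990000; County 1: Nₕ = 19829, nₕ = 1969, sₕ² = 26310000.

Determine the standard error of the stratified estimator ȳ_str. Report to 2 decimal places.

102.55

Var(ȳ_str) = Σₕ Wₕ²(1 − fₕ)sₕ²/nₕ with Wₕ = Nₕ/N, N = 42868.
County 2: Wₕ = 0.35098442; term = 0.35098442²·(1 − 0.07098232)·69980000/1068 = 7498.9824.
County 5: Wₕ = 0.18645610; term = 0.18645610²·(1 − 0.12098086)·13990000/967 = 442.12264.
County 1: Wₕ = 0.46255948; term = 0.46255948²·(1 − 0.09929901)·26310000/1969 = 2575.0814.
Sum = 10516.186.
SE = √(10516.186) = 102.55.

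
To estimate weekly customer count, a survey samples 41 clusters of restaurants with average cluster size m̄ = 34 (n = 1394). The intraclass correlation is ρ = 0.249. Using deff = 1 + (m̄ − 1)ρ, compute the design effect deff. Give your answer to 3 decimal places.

9.217

deff = 1 + (34 − 1)·0.249 = 1 + 8.217 = 9.217.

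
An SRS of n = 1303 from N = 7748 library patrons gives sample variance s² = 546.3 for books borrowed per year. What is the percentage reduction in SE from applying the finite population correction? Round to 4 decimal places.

f = n/N = 1303/7748 = 0.16817243.
SE_no-fpc = √(s²/n) = 0.6475054; SE_fpc = √((1−f)s²/n) = 0.59055459.
Ratio = √(1−f) = 0.91204581. Reduction = 100·(1 − 0.91204581) = 8.7954%.

8.7954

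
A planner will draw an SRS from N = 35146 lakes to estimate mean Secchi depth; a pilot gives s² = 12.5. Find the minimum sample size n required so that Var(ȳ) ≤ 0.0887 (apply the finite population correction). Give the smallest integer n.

141

Without fpc, n₀ = s²/D = 12.5/0.0887 = 140.9245.
With fpc, (1 − n/N)·s²/n ≤ D requires n ≥ n₀/(1 + n₀/N) = 140.9245/(1 + 140.9245/35146) = 140.3617.
Rounding up, n = 141.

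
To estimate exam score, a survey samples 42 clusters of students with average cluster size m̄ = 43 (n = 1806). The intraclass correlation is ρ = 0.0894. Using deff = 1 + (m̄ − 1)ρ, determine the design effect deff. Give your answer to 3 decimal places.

deff = 1 + (43 − 1)·0.0894 = 1 + 3.7548 = 4.7548.

4.755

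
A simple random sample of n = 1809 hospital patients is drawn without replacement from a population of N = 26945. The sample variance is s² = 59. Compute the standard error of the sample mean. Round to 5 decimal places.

0.17443

Under SRS without replacement, Var(ȳ) = (1 − f)·s²/n with f = n/N = 1809/26945 = 0.06713676.
Var(ȳ) = (1 − 0.06713676)·59/1809 = 0.93286324·0.032614704 = 0.030425059.
SE(ȳ) = √(0.030425059) = 0.17443.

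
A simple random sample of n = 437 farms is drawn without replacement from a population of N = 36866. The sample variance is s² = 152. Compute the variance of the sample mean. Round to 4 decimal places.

Under SRS without replacement, Var(ȳ) = (1 − f)·s²/n with f = n/N = 437/36866 = 0.01185374.
Var(ȳ) = (1 − 0.01185374)·152/437 = 0.98814626·0.34782609 = 0.34370305.

0.3437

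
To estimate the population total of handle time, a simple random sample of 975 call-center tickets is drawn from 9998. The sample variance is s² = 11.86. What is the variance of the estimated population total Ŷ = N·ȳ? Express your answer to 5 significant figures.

Var(Ŷ) = N²·Var(ȳ) = N²·(1 − n/N)·s²/n.
f = 975/9998 = 0.09751950; Var(ȳ) = 0.90248050·11.86/975 = 0.010977865.
Var(Ŷ) = 9998² · 0.010977865 = 1.0973474 × 10^6.

1.0973 × 10^6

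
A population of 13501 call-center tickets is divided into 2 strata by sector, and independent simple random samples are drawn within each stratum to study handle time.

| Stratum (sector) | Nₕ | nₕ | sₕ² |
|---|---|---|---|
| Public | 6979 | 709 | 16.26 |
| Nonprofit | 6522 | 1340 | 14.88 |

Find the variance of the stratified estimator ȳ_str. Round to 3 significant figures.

Var(ȳ_str) = Σₕ Wₕ²(1 − fₕ)sₕ²/nₕ with Wₕ = Nₕ/N, N = 13501.
Public: Wₕ = 0.51692467; term = 0.51692467²·(1 − 0.10159049)·16.26/709 = 0.0055055812.
Nonprofit: Wₕ = 0.48307533; term = 0.48307533²·(1 − 0.20545845)·14.88/1340 = 0.0020589437.
Sum = 0.0075645249.

0.00756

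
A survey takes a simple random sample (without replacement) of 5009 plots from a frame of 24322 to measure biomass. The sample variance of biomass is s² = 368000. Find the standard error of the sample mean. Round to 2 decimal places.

7.64

Under SRS without replacement, Var(ȳ) = (1 − f)·s²/n with f = n/N = 5009/24322 = 0.20594523.
Var(ȳ) = (1 − 0.20594523)·368000/5009 = 0.79405477·73.467758 = 58.337423.
SE(ȳ) = √(58.337423) = 7.64.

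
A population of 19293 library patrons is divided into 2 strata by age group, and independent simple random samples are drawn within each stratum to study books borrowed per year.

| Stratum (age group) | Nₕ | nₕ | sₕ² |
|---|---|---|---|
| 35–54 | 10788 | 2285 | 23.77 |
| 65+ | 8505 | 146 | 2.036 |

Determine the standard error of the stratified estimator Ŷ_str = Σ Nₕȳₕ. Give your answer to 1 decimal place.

1394.9

Var(Ŷ_str) = Σₕ Nₕ²(1 − fₕ)sₕ²/nₕ.
35–54: 10788²·(1 − 2285/10788)·23.77/2285 = 954236.65.
65+: 8505²·(1 − 146/8505)·2.036/146 = 991410.61.
Sum = 1.9456473 × 10^6.
SE = √(1.9456473 × 10^6) = 1394.9.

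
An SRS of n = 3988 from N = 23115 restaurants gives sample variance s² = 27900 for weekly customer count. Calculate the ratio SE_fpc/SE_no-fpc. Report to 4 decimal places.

0.9097

f = n/N = 3988/23115 = 0.17252866.
SE_no-fpc = √(s²/n) = 2.644993; SE_fpc = √((1−f)s²/n) = 2.4060298.
Ratio = √(1−f) = 0.90965452.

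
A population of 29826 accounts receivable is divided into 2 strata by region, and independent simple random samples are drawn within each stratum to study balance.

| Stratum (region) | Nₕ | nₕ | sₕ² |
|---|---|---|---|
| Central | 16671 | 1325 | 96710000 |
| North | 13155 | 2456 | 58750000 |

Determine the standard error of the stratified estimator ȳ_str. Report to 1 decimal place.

157.4

Var(ȳ_str) = Σₕ Wₕ²(1 − fₕ)sₕ²/nₕ with Wₕ = Nₕ/N, N = 29826.
Central: Wₕ = 0.55894186; term = 0.55894186²·(1 − 0.07947934)·96710000/1325 = 20990.478.
North: Wₕ = 0.44105814; term = 0.44105814²·(1 − 0.18669707)·58750000/2456 = 3784.6308.
Sum = 24775.109.
SE = √(24775.109) = 157.4.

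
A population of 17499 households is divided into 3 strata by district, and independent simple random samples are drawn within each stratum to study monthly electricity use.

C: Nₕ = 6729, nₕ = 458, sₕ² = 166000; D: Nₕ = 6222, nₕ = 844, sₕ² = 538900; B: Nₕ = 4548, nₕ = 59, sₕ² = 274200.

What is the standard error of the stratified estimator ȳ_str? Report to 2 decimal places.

20.73

Var(ȳ_str) = Σₕ Wₕ²(1 − fₕ)sₕ²/nₕ with Wₕ = Nₕ/N, N = 17499.
C: Wₕ = 0.38453626; term = 0.38453626²·(1 − 0.06806361)·166000/458 = 49.946318.
D: Wₕ = 0.35556318; term = 0.35556318²·(1 − 0.13564770)·538900/844 = 69.773431.
B: Wₕ = 0.25990057; term = 0.25990057²·(1 − 0.01297274)·274200/59 = 309.85538.
Sum = 429.57513.
SE = √(429.57513) = 20.73.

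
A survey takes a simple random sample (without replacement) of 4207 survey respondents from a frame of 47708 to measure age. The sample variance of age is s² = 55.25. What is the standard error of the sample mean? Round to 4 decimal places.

Under SRS without replacement, Var(ȳ) = (1 − f)·s²/n with f = n/N = 4207/47708 = 0.08818228.
Var(ȳ) = (1 − 0.08818228)·55.25/4207 = 0.91181772·0.013132874 = 0.011974787.
SE(ȳ) = √(0.011974787) = 0.1094.

0.1094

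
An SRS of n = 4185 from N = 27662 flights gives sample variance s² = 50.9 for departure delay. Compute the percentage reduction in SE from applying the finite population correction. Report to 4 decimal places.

7.8746

f = n/N = 4185/27662 = 0.15129058.
SE_no-fpc = √(s²/n) = 0.11028366; SE_fpc = √((1−f)s²/n) = 0.10159929.
Ratio = √(1−f) = 0.92125427. Reduction = 100·(1 − 0.92125427) = 7.8746%.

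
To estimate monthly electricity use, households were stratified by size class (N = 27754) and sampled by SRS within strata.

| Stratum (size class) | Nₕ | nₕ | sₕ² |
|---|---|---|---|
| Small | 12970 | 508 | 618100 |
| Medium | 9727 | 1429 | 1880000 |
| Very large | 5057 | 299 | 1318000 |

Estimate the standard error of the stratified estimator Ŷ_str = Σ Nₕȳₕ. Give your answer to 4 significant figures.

Var(Ŷ_str) = Σₕ Nₕ²(1 − fₕ)sₕ²/nₕ.
Small: 12970²·(1 − 508/12970)·618100/508 = 1.9666304 × 10^11.
Medium: 9727²·(1 − 1429/9727)·1880000/1429 = 1.0618862 × 10^11.
Very large: 5057²·(1 − 299/5057)·1318000/299 = 1.0606244 × 10^11.
Sum = 4.089141 × 10^11.
SE = √(4.089141 × 10^11) = 639500.

639500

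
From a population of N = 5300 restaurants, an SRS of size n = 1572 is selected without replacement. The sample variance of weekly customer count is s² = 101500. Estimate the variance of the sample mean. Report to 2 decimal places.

Under SRS without replacement, Var(ȳ) = (1 − f)·s²/n with f = n/N = 1572/5300 = 0.29660377.
Var(ȳ) = (1 − 0.29660377)·101500/1572 = 0.70339623·64.56743 = 45.416487.

45.42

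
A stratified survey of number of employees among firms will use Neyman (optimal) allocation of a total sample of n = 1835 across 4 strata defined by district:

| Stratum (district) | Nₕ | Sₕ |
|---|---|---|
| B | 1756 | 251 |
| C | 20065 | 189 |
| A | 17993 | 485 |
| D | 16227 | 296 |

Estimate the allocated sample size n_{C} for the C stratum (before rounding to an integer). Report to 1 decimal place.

Neyman allocation: nₕ = n·NₕSₕ / Σⱼ NⱼSⱼ.
Σ NⱼSⱼ = 1756·251 + 20065·189 + 17993·485 + 16227·296 = 1.7762838 × 10^7.
n_{C} = 1835·20065·189 / (1.7762838 × 10^7) = 391.8.

391.8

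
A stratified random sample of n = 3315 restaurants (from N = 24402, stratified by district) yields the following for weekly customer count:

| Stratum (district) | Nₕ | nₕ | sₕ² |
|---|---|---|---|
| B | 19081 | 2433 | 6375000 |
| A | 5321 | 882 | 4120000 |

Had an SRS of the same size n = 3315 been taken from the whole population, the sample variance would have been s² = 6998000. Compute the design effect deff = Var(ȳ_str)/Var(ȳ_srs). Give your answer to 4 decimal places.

0.8678

Var(ȳ_str) = Σ Wₕ²(1−fₕ)sₕ²/nₕ with Wₕ = Nₕ/24402:
  B: (19081/24402)²·(1−2433/19081)·6375000/2433 = 1397.8174
  A: (5321/24402)²·(1−882/5321)·4120000/882 = 185.2918
  → Var(ȳ_str) = 1583.1092.
Var(ȳ_srs) = (1 − 3315/24402)·6998000/3315 = 1824.2308.
deff = 1583.1092 / 1824.2308 = 0.8678.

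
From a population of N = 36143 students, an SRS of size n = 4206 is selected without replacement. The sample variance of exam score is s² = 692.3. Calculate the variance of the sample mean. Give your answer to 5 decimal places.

Under SRS without replacement, Var(ȳ) = (1 − f)·s²/n with f = n/N = 4206/36143 = 0.11637108.
Var(ȳ) = (1 − 0.11637108)·692.3/4206 = 0.88362892·0.16459819 = 0.14544372.

0.14544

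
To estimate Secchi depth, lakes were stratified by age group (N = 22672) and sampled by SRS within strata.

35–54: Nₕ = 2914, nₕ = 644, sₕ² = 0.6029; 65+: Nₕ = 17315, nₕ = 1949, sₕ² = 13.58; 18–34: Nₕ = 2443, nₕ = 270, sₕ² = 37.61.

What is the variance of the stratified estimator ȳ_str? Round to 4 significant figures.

Var(ȳ_str) = Σₕ Wₕ²(1 − fₕ)sₕ²/nₕ with Wₕ = Nₕ/N, N = 22672.
35–54: Wₕ = 0.12852858; term = 0.12852858²·(1 − 0.22100206)·0.6029/644 = 1.2047451 × 10^-5.
65+: Wₕ = 0.76371736; term = 0.76371736²·(1 − 0.11256136)·13.58/1949 = 0.0036065469.
18–34: Wₕ = 0.10775406; term = 0.10775406²·(1 − 0.11051985)·37.61/270 = 0.0014386101.
Sum = 0.0050572045.

0.005057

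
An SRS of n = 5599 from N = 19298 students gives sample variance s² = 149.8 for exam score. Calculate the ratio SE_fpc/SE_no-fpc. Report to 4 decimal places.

f = n/N = 5599/19298 = 0.29013369.
SE_no-fpc = √(s²/n) = 0.16356888; SE_fpc = √((1−f)s²/n) = 0.13781261.
Ratio = √(1−f) = 0.84253564.

0.8425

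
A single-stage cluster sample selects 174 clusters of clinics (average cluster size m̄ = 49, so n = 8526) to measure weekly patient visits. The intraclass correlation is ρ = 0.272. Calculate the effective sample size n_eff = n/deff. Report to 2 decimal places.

deff = 1 + (49 − 1)·0.272 = 1 + 13.056 = 14.056.
n_eff = 8526 / 14.056 = 606.57.

606.57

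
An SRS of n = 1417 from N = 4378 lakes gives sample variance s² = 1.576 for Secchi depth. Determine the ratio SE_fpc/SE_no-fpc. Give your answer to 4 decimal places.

f = n/N = 1417/4378 = 0.32366377.
SE_no-fpc = √(s²/n) = 0.033349796; SE_fpc = √((1−f)s²/n) = 0.02742676.
Ratio = √(1−f) = 0.82239664.

0.8224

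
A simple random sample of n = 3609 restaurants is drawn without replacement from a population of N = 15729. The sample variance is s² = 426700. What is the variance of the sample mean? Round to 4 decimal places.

Under SRS without replacement, Var(ȳ) = (1 − f)·s²/n with f = n/N = 3609/15729 = 0.22944879.
Var(ȳ) = (1 − 0.22944879)·426700/3609 = 0.77055121·118.2322 = 91.103963.

91.1040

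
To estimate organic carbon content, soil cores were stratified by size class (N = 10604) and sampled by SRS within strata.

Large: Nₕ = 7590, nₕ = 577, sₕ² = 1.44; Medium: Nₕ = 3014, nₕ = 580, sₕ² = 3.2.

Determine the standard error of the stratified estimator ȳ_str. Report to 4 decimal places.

Var(ȳ_str) = Σₕ Wₕ²(1 − fₕ)sₕ²/nₕ with Wₕ = Nₕ/N, N = 10604.
Large: Wₕ = 0.71576763; term = 0.71576763²·(1 − 0.07602108)·1.44/577 = 0.0011813888.
Medium: Wₕ = 0.28423237; term = 0.28423237²·(1 − 0.19243530)·3.2/580 = 3.5995347 × 10^-4.
Sum = 0.0015413423.
SE = √(0.0015413423) = 0.0393.

0.0393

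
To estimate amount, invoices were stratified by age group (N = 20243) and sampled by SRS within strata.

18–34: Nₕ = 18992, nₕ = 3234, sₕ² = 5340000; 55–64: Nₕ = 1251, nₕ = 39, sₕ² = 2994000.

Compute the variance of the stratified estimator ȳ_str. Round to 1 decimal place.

1490.0

Var(ȳ_str) = Σₕ Wₕ²(1 − fₕ)sₕ²/nₕ with Wₕ = Nₕ/N, N = 20243.
18–34: Wₕ = 0.93820086; term = 0.93820086²·(1 − 0.17028222)·5340000/3234 = 1205.9333.
55–64: Wₕ = 0.06179914; term = 0.06179914²·(1 − 0.03117506)·2994000/39 = 284.05168.
Sum = 1489.985.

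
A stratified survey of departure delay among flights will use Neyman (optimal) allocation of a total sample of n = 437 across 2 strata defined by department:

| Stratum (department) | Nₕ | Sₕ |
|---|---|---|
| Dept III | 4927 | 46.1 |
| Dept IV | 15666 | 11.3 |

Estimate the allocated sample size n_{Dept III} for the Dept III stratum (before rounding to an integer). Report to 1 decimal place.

Neyman allocation: nₕ = n·NₕSₕ / Σⱼ NⱼSⱼ.
Σ NⱼSⱼ = 4927·46.1 + 15666·11.3 = 404160.5.
n_{Dept III} = 437·4927·46.1 / 404160.5 = 245.6.

245.6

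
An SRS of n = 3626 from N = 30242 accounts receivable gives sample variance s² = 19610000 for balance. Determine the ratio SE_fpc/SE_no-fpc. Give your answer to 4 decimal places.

f = n/N = 3626/30242 = 0.11989948.
SE_no-fpc = √(s²/n) = 73.540215; SE_fpc = √((1−f)s²/n) = 68.990777.
Ratio = √(1−f) = 0.93813673.

0.9381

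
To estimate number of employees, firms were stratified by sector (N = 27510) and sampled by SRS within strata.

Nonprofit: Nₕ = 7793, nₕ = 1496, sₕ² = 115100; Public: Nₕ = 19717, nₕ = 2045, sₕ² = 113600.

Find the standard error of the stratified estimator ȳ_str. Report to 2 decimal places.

5.53

Var(ȳ_str) = Σₕ Wₕ²(1 − fₕ)sₕ²/nₕ with Wₕ = Nₕ/N, N = 27510.
Nonprofit: Wₕ = 0.28327881; term = 0.28327881²·(1 − 0.19196715)·115100/1496 = 4.9888554.
Public: Wₕ = 0.71672119; term = 0.71672119²·(1 − 0.10371760)·113600/2045 = 25.575868.
Sum = 30.564723.
SE = √(30.564723) = 5.53.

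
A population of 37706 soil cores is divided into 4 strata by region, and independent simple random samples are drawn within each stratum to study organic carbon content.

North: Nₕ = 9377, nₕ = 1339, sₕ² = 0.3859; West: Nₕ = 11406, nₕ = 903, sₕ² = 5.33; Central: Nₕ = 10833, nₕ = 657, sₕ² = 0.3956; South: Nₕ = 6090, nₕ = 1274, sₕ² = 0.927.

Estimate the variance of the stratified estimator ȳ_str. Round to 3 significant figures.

5.74 × 10^-4

Var(ȳ_str) = Σₕ Wₕ²(1 − fₕ)sₕ²/nₕ with Wₕ = Nₕ/N, N = 37706.
North: Wₕ = 0.24868721; term = 0.24868721²·(1 − 0.14279620)·0.3859/1339 = 1.5278657 × 10^-5.
West: Wₕ = 0.30249828; term = 0.30249828²·(1 − 0.07916886)·5.33/903 = 4.973536 × 10^-4.
Central: Wₕ = 0.28730176; term = 0.28730176²·(1 − 0.06064802)·0.3956/657 = 4.6686985 × 10^-5.
South: Wₕ = 0.16151276; term = 0.16151276²·(1 − 0.20919540)·0.927/1274 = 1.5010431 × 10^-5.
Sum = 5.7432967 × 10^-4.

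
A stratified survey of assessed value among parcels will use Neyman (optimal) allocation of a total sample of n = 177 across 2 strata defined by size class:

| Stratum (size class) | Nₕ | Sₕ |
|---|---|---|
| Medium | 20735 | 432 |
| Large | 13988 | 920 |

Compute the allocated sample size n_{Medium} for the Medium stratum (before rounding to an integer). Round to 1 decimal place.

72.6

Neyman allocation: nₕ = n·NₕSₕ / Σⱼ NⱼSⱼ.
Σ NⱼSⱼ = 20735·432 + 13988·920 = 2.182648 × 10^7.
n_{Medium} = 177·20735·432 / (2.182648 × 10^7) = 72.6.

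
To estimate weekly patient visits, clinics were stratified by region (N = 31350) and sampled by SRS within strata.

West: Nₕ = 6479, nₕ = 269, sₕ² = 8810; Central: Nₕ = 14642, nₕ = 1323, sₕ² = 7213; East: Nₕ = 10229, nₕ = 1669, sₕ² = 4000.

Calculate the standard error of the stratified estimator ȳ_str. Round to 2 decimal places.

Var(ȳ_str) = Σₕ Wₕ²(1 − fₕ)sₕ²/nₕ with Wₕ = Nₕ/N, N = 31350.
West: Wₕ = 0.20666667; term = 0.20666667²·(1 − 0.04151875)·8810/269 = 1.340751.
Central: Wₕ = 0.46704944; term = 0.46704944²·(1 − 0.09035651)·7213/1323 = 1.0818151.
East: Wₕ = 0.32628389; term = 0.32628389²·(1 − 0.16316355)·4000/1669 = 0.2135185.
Sum = 2.6360846.
SE = √(2.6360846) = 1.62.

1.62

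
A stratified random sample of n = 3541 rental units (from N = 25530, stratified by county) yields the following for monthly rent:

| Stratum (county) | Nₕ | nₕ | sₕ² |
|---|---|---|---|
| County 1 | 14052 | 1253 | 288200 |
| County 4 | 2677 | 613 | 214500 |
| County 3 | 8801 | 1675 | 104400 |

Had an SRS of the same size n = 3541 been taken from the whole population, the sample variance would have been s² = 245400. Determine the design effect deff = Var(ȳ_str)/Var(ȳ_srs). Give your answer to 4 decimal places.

1.2135

Var(ȳ_str) = Σ Wₕ²(1−fₕ)sₕ²/nₕ with Wₕ = Nₕ/25530:
  County 1: (14052/25530)²·(1−1253/14052)·288200/1253 = 63.468094
  County 4: (2677/25530)²·(1−613/2677)·214500/613 = 2.9663559
  County 3: (8801/25530)²·(1−1675/8801)·104400/1675 = 5.9973846
  → Var(ȳ_str) = 72.431835.
Var(ȳ_srs) = (1 − 3541/25530)·245400/3541 = 59.690236.
deff = 72.431835 / 59.690236 = 1.2135.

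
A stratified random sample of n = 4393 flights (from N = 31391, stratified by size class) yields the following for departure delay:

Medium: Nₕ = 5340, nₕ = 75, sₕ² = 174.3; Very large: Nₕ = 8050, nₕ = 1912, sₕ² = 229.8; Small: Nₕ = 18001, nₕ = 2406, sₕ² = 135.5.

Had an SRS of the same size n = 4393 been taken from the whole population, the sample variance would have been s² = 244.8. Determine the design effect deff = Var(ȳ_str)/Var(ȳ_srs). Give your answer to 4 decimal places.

1.8440

Var(ȳ_str) = Σ Wₕ²(1−fₕ)sₕ²/nₕ with Wₕ = Nₕ/31391:
  Medium: (5340/31391)²·(1−75/5340)·174.3/75 = 0.066307928
  Very large: (8050/31391)²·(1−1912/8050)·229.8/1912 = 0.006026631
  Small: (18001/31391)²·(1−2406/18001)·135.5/2406 = 0.016044101
  → Var(ȳ_str) = 0.08837866.
Var(ȳ_srs) = (1 − 4393/31391)·244.8/4393 = 0.047926604.
deff = 0.08837866 / 0.047926604 = 1.8440.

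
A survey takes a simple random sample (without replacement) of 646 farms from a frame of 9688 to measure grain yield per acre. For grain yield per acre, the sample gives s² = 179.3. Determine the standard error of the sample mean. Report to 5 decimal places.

Under SRS without replacement, Var(ȳ) = (1 − f)·s²/n with f = n/N = 646/9688 = 0.06668043.
Var(ȳ) = (1 − 0.06668043)·179.3/646 = 0.93331957·0.27755418 = 0.25904675.
SE(ȳ) = √(0.25904675) = 0.50897.

0.50897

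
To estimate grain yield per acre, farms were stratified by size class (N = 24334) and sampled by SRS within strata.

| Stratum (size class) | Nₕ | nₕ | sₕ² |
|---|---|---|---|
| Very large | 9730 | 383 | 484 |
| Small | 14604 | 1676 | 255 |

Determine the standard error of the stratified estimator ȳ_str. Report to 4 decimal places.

Var(ȳ_str) = Σₕ Wₕ²(1 − fₕ)sₕ²/nₕ with Wₕ = Nₕ/N, N = 24334.
Very large: Wₕ = 0.39985206; term = 0.39985206²·(1 − 0.03936280)·484/383 = 0.19409067.
Small: Wₕ = 0.60014794; term = 0.60014794²·(1 − 0.11476308)·255/1676 = 0.048511234.
Sum = 0.2426019.
SE = √(0.2426019) = 0.4925.

0.4925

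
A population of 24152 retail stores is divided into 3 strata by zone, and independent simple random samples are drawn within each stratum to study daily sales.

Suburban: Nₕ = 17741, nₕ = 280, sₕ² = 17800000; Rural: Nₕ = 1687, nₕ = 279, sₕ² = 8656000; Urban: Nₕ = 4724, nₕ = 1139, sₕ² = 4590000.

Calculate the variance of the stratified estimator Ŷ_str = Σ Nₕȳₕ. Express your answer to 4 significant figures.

Var(Ŷ_str) = Σₕ Nₕ²(1 − fₕ)sₕ²/nₕ.
Suburban: 17741²·(1 − 280/17741)·17800000/280 = 1.9692877 × 10^13.
Rural: 1687²·(1 − 279/1687)·8656000/279 = 7.3693771 × 10^10.
Urban: 4724²·(1 − 1139/4724)·4590000/1139 = 6.8247699 × 10^10.
Sum = 1.9834818 × 10^13.

1.983 × 10^13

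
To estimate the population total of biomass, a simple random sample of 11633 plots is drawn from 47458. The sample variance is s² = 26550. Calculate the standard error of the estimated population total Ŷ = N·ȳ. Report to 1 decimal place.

62292.3

Var(Ŷ) = N²·Var(ȳ) = N²·(1 − n/N)·s²/n.
f = 11633/47458 = 0.24512200; Var(ȳ) = 0.75487800·26550/11633 = 1.7228583.
Var(Ŷ) = 47458² · 1.7228583 = 3.8803279 × 10^9.
SE(Ŷ) = √(3.8803279 × 10^9) = 62292.3.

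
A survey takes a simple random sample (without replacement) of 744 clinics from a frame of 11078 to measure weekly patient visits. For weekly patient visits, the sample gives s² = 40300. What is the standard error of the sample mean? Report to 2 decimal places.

Under SRS without replacement, Var(ȳ) = (1 − f)·s²/n with f = n/N = 744/11078 = 0.06716014.
Var(ȳ) = (1 − 0.06716014)·40300/744 = 0.93283986·54.166667 = 50.528826.
SE(ȳ) = √(50.528826) = 7.11.

7.11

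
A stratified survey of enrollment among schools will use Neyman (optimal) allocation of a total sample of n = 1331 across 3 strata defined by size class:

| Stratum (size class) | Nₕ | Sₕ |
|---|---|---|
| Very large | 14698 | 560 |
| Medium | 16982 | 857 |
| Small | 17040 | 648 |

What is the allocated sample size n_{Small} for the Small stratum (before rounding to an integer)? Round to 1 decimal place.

Neyman allocation: nₕ = n·NₕSₕ / Σⱼ NⱼSⱼ.
Σ NⱼSⱼ = 14698·560 + 16982·857 + 17040·648 = 3.3826374 × 10^7.
n_{Small} = 1331·17040·648 / (3.3826374 × 10^7) = 434.5.

434.5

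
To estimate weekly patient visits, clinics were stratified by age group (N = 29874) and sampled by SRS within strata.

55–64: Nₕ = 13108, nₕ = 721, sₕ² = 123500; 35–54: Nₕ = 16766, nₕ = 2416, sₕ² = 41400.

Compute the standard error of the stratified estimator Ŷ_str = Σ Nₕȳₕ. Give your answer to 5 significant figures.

178700

Var(Ŷ_str) = Σₕ Nₕ²(1 − fₕ)sₕ²/nₕ.
55–64: 13108²·(1 − 721/13108)·123500/721 = 2.7812131 × 10^10.
35–54: 16766²·(1 − 2416/16766)·41400/2416 = 4.1227289 × 10^9.
Sum = 3.193486 × 10^10.
SE = √(3.193486 × 10^10) = 178700.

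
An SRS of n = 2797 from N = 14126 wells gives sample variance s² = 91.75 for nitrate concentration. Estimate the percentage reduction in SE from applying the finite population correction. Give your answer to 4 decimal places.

f = n/N = 2797/14126 = 0.19800368.
SE_no-fpc = √(s²/n) = 0.18111599; SE_fpc = √((1−f)s²/n) = 0.16219706.
Ratio = √(1−f) = 0.89554247. Reduction = 100·(1 − 0.89554247) = 10.4458%.

10.4458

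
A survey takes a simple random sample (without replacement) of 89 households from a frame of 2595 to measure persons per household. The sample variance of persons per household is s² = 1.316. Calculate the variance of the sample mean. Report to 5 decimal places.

Under SRS without replacement, Var(ȳ) = (1 − f)·s²/n with f = n/N = 89/2595 = 0.03429672.
Var(ȳ) = (1 − 0.03429672)·1.316/89 = 0.96570328·0.014786517 = 0.014279388.

0.01428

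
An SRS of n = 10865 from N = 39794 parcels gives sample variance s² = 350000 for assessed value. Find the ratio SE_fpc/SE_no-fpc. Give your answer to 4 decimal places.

f = n/N = 10865/39794 = 0.27303111.
SE_no-fpc = √(s²/n) = 5.6756964; SE_fpc = √((1−f)s²/n) = 4.839239.
Ratio = √(1−f) = 0.85262471.

0.8526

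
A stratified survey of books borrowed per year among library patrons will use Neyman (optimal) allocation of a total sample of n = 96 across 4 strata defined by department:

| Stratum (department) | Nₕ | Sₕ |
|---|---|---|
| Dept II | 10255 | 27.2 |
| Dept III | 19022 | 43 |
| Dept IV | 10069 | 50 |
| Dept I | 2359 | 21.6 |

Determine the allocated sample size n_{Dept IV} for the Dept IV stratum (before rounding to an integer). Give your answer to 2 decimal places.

Neyman allocation: nₕ = n·NₕSₕ / Σⱼ NⱼSⱼ.
Σ NⱼSⱼ = 10255·27.2 + 19022·43 + 10069·50 + 2359·21.6 = 1.6512864 × 10^6.
n_{Dept IV} = 96·10069·50 / (1.6512864 × 10^6) = 29.27.

29.27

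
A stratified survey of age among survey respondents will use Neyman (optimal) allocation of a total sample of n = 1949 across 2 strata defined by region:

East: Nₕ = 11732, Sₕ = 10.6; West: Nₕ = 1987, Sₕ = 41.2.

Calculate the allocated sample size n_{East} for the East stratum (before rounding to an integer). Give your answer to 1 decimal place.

1175.3

Neyman allocation: nₕ = n·NₕSₕ / Σⱼ NⱼSⱼ.
Σ NⱼSⱼ = 11732·10.6 + 1987·41.2 = 206223.6.
n_{East} = 1949·11732·10.6 / 206223.6 = 1175.3.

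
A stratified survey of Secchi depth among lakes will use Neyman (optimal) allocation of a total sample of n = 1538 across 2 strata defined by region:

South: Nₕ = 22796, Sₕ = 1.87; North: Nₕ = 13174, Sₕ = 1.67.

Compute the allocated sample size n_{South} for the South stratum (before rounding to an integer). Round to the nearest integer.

Neyman allocation: nₕ = n·NₕSₕ / Σⱼ NⱼSⱼ.
Σ NⱼSⱼ = 22796·1.87 + 13174·1.67 = 64629.1.
n_{South} = 1538·22796·1.87 / 64629.1 = 1014.

1014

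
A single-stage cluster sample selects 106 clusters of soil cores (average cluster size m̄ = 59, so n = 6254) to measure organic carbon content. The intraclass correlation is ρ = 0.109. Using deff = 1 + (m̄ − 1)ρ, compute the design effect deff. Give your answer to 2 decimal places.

7.32

deff = 1 + (59 − 1)·0.109 = 1 + 6.322 = 7.322.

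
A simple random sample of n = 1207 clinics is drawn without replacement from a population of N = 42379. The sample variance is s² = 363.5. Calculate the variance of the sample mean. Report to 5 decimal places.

0.29258

Under SRS without replacement, Var(ȳ) = (1 − f)·s²/n with f = n/N = 1207/42379 = 0.02848109.
Var(ȳ) = (1 − 0.02848109)·363.5/1207 = 0.97151891·0.3011599 = 0.29258254.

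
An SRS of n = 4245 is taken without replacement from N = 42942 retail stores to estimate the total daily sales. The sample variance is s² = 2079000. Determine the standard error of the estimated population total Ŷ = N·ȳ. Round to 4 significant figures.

902100

Var(Ŷ) = N²·Var(ȳ) = N²·(1 − n/N)·s²/n.
f = 4245/42942 = 0.09885427; Var(ȳ) = 0.90114573·2079000/4245 = 441.33851.
Var(Ŷ) = 42942² · 441.33851 = 8.1383499 × 10^11.
SE(Ŷ) = √(8.1383499 × 10^11) = 902100.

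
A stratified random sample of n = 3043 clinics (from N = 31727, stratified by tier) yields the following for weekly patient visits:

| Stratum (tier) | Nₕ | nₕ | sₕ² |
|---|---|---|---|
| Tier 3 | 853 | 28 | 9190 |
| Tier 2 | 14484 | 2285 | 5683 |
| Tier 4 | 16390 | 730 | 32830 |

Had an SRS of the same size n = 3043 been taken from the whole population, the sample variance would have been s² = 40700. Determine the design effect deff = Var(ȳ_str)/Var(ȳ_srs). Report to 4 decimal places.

Var(ȳ_str) = Σ Wₕ²(1−fₕ)sₕ²/nₕ with Wₕ = Nₕ/31727:
  Tier 3: (853/31727)²·(1−28/853)·9190/28 = 0.2294576
  Tier 2: (14484/31727)²·(1−2285/14484)·5683/2285 = 0.43656225
  Tier 4: (16390/31727)²·(1−730/16390)·32830/730 = 11.467288
  → Var(ȳ_str) = 12.133308.
Var(ȳ_srs) = (1 − 3043/31727)·40700/3043 = 12.09214.
deff = 12.133308 / 12.09214 = 1.0034.

1.0034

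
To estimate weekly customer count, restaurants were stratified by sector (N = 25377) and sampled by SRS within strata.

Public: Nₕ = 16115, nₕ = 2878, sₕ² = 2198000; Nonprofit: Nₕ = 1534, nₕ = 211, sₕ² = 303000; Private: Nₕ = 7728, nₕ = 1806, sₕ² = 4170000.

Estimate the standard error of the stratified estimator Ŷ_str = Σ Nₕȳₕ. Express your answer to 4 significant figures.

Var(Ŷ_str) = Σₕ Nₕ²(1 − fₕ)sₕ²/nₕ.
Public: 16115²·(1 − 2878/16115)·2198000/2878 = 1.6291339 × 10^11.
Nonprofit: 1534²·(1 − 211/1534)·303000/211 = 2.9143746 × 10^9.
Private: 7728²·(1 − 1806/7728)·4170000/1806 = 1.0567052 × 10^11.
Sum = 2.7149828 × 10^11.
SE = √(2.7149828 × 10^11) = 521100.

521100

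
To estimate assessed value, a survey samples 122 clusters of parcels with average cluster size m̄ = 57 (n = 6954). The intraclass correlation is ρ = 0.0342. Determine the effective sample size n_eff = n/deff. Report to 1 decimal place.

2385.4

deff = 1 + (57 − 1)·0.0342 = 1 + 1.9152 = 2.9152.
n_eff = 6954 / 2.9152 = 2385.4.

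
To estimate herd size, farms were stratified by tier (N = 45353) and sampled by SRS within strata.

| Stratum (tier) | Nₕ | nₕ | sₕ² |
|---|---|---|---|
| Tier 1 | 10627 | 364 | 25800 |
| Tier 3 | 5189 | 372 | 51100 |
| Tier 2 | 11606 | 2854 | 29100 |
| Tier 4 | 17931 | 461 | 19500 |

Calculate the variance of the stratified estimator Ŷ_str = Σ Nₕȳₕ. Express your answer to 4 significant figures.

Var(Ŷ_str) = Σₕ Nₕ²(1 − fₕ)sₕ²/nₕ.
Tier 1: 10627²·(1 − 364/10627)·25800/364 = 7.7304243 × 10^9.
Tier 3: 5189²·(1 − 372/5189)·51100/372 = 3.4335097 × 10^9.
Tier 2: 11606²·(1 − 2854/11606)·29100/2854 = 1.0356879 × 10^9.
Tier 4: 17931²·(1 − 461/17931)·19500/461 = 1.3250464 × 10^10.
Sum = 2.5450086 × 10^10.

2.545 × 10^10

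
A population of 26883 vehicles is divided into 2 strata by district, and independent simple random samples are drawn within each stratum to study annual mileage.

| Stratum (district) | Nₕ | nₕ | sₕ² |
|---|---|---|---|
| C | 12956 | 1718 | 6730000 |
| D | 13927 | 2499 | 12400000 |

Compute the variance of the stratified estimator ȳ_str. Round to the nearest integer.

Var(ȳ_str) = Σₕ Wₕ²(1 − fₕ)sₕ²/nₕ with Wₕ = Nₕ/N, N = 26883.
C: Wₕ = 0.48194026; term = 0.48194026²·(1 − 0.13260266)·6730000/1718 = 789.21696.
D: Wₕ = 0.51805974; term = 0.51805974²·(1 − 0.17943563)·12400000/2499 = 1092.7675.
Sum = 1881.9845.

1882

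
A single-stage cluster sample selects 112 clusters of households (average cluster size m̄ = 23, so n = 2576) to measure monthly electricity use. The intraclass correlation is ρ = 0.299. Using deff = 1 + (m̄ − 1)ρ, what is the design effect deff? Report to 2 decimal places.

deff = 1 + (23 − 1)·0.299 = 1 + 6.578 = 7.578.

7.58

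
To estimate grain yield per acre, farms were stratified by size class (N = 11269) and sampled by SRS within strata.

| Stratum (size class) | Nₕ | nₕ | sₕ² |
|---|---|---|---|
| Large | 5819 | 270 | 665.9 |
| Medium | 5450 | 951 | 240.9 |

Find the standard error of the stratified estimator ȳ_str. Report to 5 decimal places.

0.82220

Var(ȳ_str) = Σₕ Wₕ²(1 − fₕ)sₕ²/nₕ with Wₕ = Nₕ/N, N = 11269.
Large: Wₕ = 0.51637235; term = 0.51637235²·(1 − 0.04639973)·665.9/270 = 0.62710112.
Medium: Wₕ = 0.48362765; term = 0.48362765²·(1 − 0.17449541)·240.9/951 = 0.04891004.
Sum = 0.67601116.
SE = √(0.67601116) = 0.82220.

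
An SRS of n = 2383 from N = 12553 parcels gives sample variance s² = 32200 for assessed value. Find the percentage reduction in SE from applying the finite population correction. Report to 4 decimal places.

f = n/N = 2383/12553 = 0.18983510.
SE_no-fpc = √(s²/n) = 3.6759188; SE_fpc = √((1−f)s²/n) = 3.3086637.
Ratio = √(1−f) = 0.90009161. Reduction = 100·(1 − 0.90009161) = 9.9908%.

9.9908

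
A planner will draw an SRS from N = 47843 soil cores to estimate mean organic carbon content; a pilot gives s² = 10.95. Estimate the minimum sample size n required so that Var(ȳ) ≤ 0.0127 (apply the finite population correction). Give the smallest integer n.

Without fpc, n₀ = s²/D = 10.95/0.0127 = 862.2047.
With fpc, (1 − n/N)·s²/n ≤ D requires n ≥ n₀/(1 + n₀/N) = 862.2047/(1 + 862.2047/47843) = 846.9415.
Rounding up, n = 847.

847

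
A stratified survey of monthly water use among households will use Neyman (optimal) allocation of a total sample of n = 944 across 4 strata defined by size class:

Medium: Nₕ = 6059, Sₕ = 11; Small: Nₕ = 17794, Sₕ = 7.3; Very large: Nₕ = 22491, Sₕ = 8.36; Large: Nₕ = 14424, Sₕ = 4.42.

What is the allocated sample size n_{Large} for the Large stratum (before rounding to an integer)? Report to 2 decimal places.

134.24

Neyman allocation: nₕ = n·NₕSₕ / Σⱼ NⱼSⱼ.
Σ NⱼSⱼ = 6059·11 + 17794·7.3 + 22491·8.36 + 14424·4.42 = 448324.04.
n_{Large} = 944·14424·4.42 / 448324.04 = 134.24.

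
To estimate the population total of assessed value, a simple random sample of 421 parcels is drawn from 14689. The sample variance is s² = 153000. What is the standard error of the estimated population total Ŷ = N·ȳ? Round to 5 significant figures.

Var(Ŷ) = N²·Var(ȳ) = N²·(1 − n/N)·s²/n.
f = 421/14689 = 0.02866090; Var(ȳ) = 0.97133910·153000/421 = 353.00447.
Var(Ŷ) = 14689² · 353.00447 = 7.6166617 × 10^10.
SE(Ŷ) = √(7.6166617 × 10^10) = 275980.

275980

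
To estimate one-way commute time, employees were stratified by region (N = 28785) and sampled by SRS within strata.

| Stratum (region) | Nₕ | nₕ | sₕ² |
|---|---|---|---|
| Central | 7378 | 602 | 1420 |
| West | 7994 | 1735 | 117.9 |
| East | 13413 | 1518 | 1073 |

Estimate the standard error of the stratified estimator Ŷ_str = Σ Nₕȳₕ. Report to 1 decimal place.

Var(Ŷ_str) = Σₕ Nₕ²(1 − fₕ)sₕ²/nₕ.
Central: 7378²·(1 − 602/7378)·1420/602 = 1.1792446 × 10^8.
West: 7994²·(1 − 1735/7994)·117.9/1735 = 3.4000353 × 10^6.
East: 13413²·(1 − 1518/13413)·1073/1518 = 1.1277642 × 10^8.
Sum = 2.3410092 × 10^8.
SE = √(2.3410092 × 10^8) = 15300.4.

15300.4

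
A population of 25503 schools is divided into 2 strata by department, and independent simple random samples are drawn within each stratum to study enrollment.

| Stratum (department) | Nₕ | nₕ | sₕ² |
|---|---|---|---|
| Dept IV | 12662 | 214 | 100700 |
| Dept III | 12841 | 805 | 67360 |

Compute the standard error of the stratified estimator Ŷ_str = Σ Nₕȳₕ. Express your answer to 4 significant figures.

295100

Var(Ŷ_str) = Σₕ Nₕ²(1 − fₕ)sₕ²/nₕ.
Dept IV: 12662²·(1 − 214/12662)·100700/214 = 7.4168174 × 10^10.
Dept III: 12841²·(1 − 805/12841)·67360/805 = 1.2932641 × 10^10.
Sum = 8.7100815 × 10^10.
SE = √(8.7100815 × 10^10) = 295100.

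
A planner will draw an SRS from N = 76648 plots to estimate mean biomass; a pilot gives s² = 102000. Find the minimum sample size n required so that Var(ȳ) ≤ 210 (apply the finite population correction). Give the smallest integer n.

483

Without fpc, n₀ = s²/D = 102000/210 = 485.7143.
With fpc, (1 − n/N)·s²/n ≤ D requires n ≥ n₀/(1 + n₀/N) = 485.7143/(1 + 485.7143/76648) = 482.6557.
Rounding up, n = 483.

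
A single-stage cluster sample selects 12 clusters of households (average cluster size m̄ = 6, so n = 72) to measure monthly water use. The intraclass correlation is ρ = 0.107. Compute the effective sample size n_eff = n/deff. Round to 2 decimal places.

deff = 1 + (6 − 1)·0.107 = 1 + 0.535 = 1.535.
n_eff = 72 / 1.535 = 46.91.

46.91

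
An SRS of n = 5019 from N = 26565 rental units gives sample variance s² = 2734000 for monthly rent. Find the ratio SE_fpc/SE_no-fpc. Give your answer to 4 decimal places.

0.9006

f = n/N = 5019/26565 = 0.18893281.
SE_no-fpc = √(s²/n) = 23.339452; SE_fpc = √((1−f)s²/n) = 21.01934.
Ratio = √(1−f) = 0.90059269.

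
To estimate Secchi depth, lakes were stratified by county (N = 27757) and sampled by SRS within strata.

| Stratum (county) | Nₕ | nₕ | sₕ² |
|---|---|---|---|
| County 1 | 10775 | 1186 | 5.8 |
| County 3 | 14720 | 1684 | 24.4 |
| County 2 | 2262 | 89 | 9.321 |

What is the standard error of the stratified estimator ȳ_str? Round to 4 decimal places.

Var(ȳ_str) = Σₕ Wₕ²(1 − fₕ)sₕ²/nₕ with Wₕ = Nₕ/N, N = 27757.
County 1: Wₕ = 0.38819037; term = 0.38819037²·(1 − 0.11006961)·5.8/1186 = 6.5582633 × 10^-4.
County 3: Wₕ = 0.53031668; term = 0.53031668²·(1 − 0.11440217)·24.4/1684 = 0.0036087338.
County 2: Wₕ = 0.08149296; term = 0.08149296²·(1 − 0.03934571)·9.321/89 = 6.6815893 × 10^-4.
Sum = 0.0049327191.
SE = √(0.0049327191) = 0.0702.

0.0702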